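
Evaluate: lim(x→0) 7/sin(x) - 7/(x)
This is an ∞-∞ indeterminate form.

Combine fractions or rationalize to convert ∞-∞ to 0/0 form:
  lim(x→0) 7/sin(x) - 7/(x) = 0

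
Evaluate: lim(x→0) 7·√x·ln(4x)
This is a 0·∞ indeterminate form.

Rewrite 0·∞ as a quotient (0/0 or ∞/∞ form), then apply L'Hôpital's rule:
  lim(x→0) 7·√x·ln(4x) = 0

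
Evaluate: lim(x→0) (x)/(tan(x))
This is a 0/0 indeterminate form.

Apply L'Hôpital's rule: differentiate numerator and denominator separately.
  f(x) = x   ⇒   f'(x) = 1
  g(x) = tan(x)   ⇒   g'(x) = tan(x)^2 + 1
  lim(x→0) f'(x)/g'(x) = lim(x→0) (1)/(tan(x)^2 + 1)
  = 1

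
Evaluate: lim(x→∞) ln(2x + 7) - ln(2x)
This is an ∞-∞ indeterminate form.

Combine fractions or rationalize to convert ∞-∞ to 0/0 form:
  lim(x→∞) ln(2x + 7) - ln(2x) = 0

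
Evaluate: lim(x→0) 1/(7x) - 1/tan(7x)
This is an ∞-∞ indeterminate form.

Combine fractions or rationalize to convert ∞-∞ to 0/0 form:
  lim(x→0) 1/(7x) - 1/tan(7x) = 0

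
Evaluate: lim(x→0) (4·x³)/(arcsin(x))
This is a 0/0 indeterminate form.

Apply L'Hôpital's rule: differentiate numerator and denominator separately.
  f(x) = 4·x^3   ⇒   f'(x) = 12·x^2
  g(x) = asin(x)   ⇒   g'(x) = 1/sqrt(1 - x^2)
  lim(x→0) f'(x)/g'(x) = lim(x→0) (12·x^2)/(1/sqrt(1 - x^2))
  = 0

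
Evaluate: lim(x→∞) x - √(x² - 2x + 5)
This is an ∞-∞ indeterminate form.

Combine fractions or rationalize to convert ∞-∞ to 0/0 form:
  lim(x→∞) x - √(x² - 2x + 5) = 1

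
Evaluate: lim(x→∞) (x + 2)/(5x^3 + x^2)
This is an ∞/∞ indeterminate form.

Apply L'Hôpital's rule: differentiate numerator and denominator separately.
  f(x) = x + 2   ⇒   f'(x) = 1
  g(x) = 5·x^3 + x^2   ⇒   g'(x) = 15·x^2 + 2·x
  lim(x→∞) f'(x)/g'(x) = lim(x→∞) (1)/(15·x^2 + 2·x)
  = 0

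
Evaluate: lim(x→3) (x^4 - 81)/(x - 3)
This is a standard limit.

Factor or rationalize the expression:
  lim(x→3) (x^4 - 81)/(x - 3) = 108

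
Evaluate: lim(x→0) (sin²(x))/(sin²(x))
This is a 0/0 indeterminate form.

Apply L'Hôpital's rule: differentiate numerator and denominator separately.
  f(x) = sin(x)^2   ⇒   f'(x) = 2·sin(x)·cos(x)
  g(x) = sin(x)^2   ⇒   g'(x) = 2·sin(x)·cos(x)
  lim(x→0) f'(x)/g'(x) = lim(x→0) (2·sin(x)·cos(x))/(2·sin(x)·cos(x))
  = 1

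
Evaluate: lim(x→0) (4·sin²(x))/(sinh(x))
This is a 0/0 indeterminate form.

Apply L'Hôpital's rule: differentiate numerator and denominator separately.
  f(x) = 4·sin(x)^2   ⇒   f'(x) = 8·sin(x)·cos(x)
  g(x) = sinh(x)   ⇒   g'(x) = cosh(x)
  lim(x→0) f'(x)/g'(x) = lim(x→0) (8·sin(x)·cos(x))/(cosh(x))
  = 0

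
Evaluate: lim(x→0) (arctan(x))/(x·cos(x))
This is a 0/0 indeterminate form.

Apply L'Hôpital's rule: differentiate numerator and denominator separately.
  f(x) = atan(x)   ⇒   f'(x) = 1/(x^2 + 1)
  g(x) = x·cos(x)   ⇒   g'(x) = -x·sin(x) + cos(x)
  lim(x→0) f'(x)/g'(x) = lim(x→0) (1/(x^2 + 1))/(-x·sin(x) + cos(x))
  = 1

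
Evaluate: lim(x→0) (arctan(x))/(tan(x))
This is a 0/0 indeterminate form.

Apply L'Hôpital's rule: differentiate numerator and denominator separately.
  f(x) = atan(x)   ⇒   f'(x) = 1/(x^2 + 1)
  g(x) = tan(x)   ⇒   g'(x) = tan(x)^2 + 1
  lim(x→0) f'(x)/g'(x) = lim(x→0) (1/(x^2 + 1))/(tan(x)^2 + 1)
  = 1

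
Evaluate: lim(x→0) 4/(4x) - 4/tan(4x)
This is an ∞-∞ indeterminate form.

Combine fractions or rationalize to convert ∞-∞ to 0/0 form:
  lim(x→0) 4/(4x) - 4/tan(4x) = 0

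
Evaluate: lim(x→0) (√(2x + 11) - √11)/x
This is a standard limit.

Factor or rationalize the expression:
  lim(x→0) (√(2x + 11) - √11)/x = sqrt(11)/11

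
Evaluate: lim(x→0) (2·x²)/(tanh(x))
This is a 0/0 indeterminate form.

Apply L'Hôpital's rule: differentiate numerator and denominator separately.
  f(x) = 2·x^2   ⇒   f'(x) = 4·x
  g(x) = tanh(x)   ⇒   g'(x) = 1 - tanh(x)^2
  lim(x→0) f'(x)/g'(x) = lim(x→0) (4·x)/(1 - tanh(x)^2)
  = 0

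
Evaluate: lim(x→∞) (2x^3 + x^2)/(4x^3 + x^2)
This is an ∞/∞ indeterminate form.

Apply L'Hôpital's rule: differentiate numerator and denominator separately.
  f(x) = 2·x^3 + x^2   ⇒   f'(x) = 6·x^2 + 2·x
  g(x) = 4·x^3 + x^2   ⇒   g'(x) = 12·x^2 + 2·x
  lim(x→∞) f'(x)/g'(x) = lim(x→∞) (6·x^2 + 2·x)/(12·x^2 + 2·x)
  = 1/2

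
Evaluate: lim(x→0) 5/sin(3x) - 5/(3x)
This is an ∞-∞ indeterminate form.

Combine fractions or rationalize to convert ∞-∞ to 0/0 form:
  lim(x→0) 5/sin(3x) - 5/(3x) = 0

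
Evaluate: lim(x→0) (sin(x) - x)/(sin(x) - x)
This is a 0/0 indeterminate form.

Apply L'Hôpital's rule: differentiate numerator and denominator separately.
  f(x) = -x + sin(x)   ⇒   f'(x) = cos(x) - 1
  g(x) = -x + sin(x)   ⇒   g'(x) = cos(x) - 1
  lim(x→0) f'(x)/g'(x) = lim(x→0) (cos(x) - 1)/(cos(x) - 1)
  = 1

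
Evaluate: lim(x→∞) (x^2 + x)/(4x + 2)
This is an ∞/∞ indeterminate form.

Apply L'Hôpital's rule: differentiate numerator and denominator separately.
  f(x) = x^2 + x   ⇒   f'(x) = 2·x + 1
  g(x) = 4·x + 2   ⇒   g'(x) = 4
  lim(x→∞) f'(x)/g'(x) = lim(x→∞) (2·x + 1)/(4)
  = ∞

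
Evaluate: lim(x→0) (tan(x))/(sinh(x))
This is a 0/0 indeterminate form.

Apply L'Hôpital's rule: differentiate numerator and denominator separately.
  f(x) = tan(x)   ⇒   f'(x) = tan(x)^2 + 1
  g(x) = sinh(x)   ⇒   g'(x) = cosh(x)
  lim(x→0) f'(x)/g'(x) = lim(x→0) (tan(x)^2 + 1)/(cosh(x))
  = 1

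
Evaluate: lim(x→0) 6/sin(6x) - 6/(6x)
This is an ∞-∞ indeterminate form.

Combine fractions or rationalize to convert ∞-∞ to 0/0 form:
  lim(x→0) 6/sin(6x) - 6/(6x) = 0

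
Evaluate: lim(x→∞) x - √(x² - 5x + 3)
This is an ∞-∞ indeterminate form.

Combine fractions or rationalize to convert ∞-∞ to 0/0 form:
  lim(x→∞) x - √(x² - 5x + 3) = 5/2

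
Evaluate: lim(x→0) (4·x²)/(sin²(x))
This is a 0/0 indeterminate form.

Apply L'Hôpital's rule: differentiate numerator and denominator separately.
  f(x) = 4·x^2   ⇒   f'(x) = 8·x
  g(x) = sin(x)^2   ⇒   g'(x) = 2·sin(x)·cos(x)
  lim(x→0) f'(x)/g'(x) = lim(x→0) (8·x)/(2·sin(x)·cos(x))
  = 4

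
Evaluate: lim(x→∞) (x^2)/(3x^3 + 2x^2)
This is an ∞/∞ indeterminate form.

Apply L'Hôpital's rule: differentiate numerator and denominator separately.
  f(x) = x^2   ⇒   f'(x) = 2·x
  g(x) = 3·x^3 + 2·x^2   ⇒   g'(x) = 9·x^2 + 4·x
  lim(x→∞) f'(x)/g'(x) = lim(x→∞) (2·x)/(9·x^2 + 4·x)
  = 0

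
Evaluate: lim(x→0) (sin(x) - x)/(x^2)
This is a 0/0 indeterminate form.

Apply L'Hôpital's rule: differentiate numerator and denominator separately.
  f(x) = -x + sin(x)   ⇒   f'(x) = cos(x) - 1
  g(x) = x^2   ⇒   g'(x) = 2·x
  lim(x→0) f'(x)/g'(x) = lim(x→0) (cos(x) - 1)/(2·x)
  = 0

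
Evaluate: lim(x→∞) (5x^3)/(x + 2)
This is an ∞/∞ indeterminate form.

Apply L'Hôpital's rule: differentiate numerator and denominator separately.
  f(x) = 5·x^3   ⇒   f'(x) = 15·x^2
  g(x) = x + 2   ⇒   g'(x) = 1
  lim(x→∞) f'(x)/g'(x) = lim(x→∞) (15·x^2)/(1)
  = ∞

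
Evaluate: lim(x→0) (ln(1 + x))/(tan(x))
This is a 0/0 indeterminate form.

Apply L'Hôpital's rule: differentiate numerator and denominator separately.
  f(x) = ln(x + 1)   ⇒   f'(x) = 1/(x + 1)
  g(x) = tan(x)   ⇒   g'(x) = tan(x)^2 + 1
  lim(x→0) f'(x)/g'(x) = lim(x→0) (1/(x + 1))/(tan(x)^2 + 1)
  = 1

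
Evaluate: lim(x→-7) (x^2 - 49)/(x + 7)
This is a standard limit.

Factor or rationalize the expression:
  lim(x→-7) (x^2 - 49)/(x + 7) = -14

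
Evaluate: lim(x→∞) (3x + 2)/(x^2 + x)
This is an ∞/∞ indeterminate form.

Apply L'Hôpital's rule: differentiate numerator and denominator separately.
  f(x) = 3·x + 2   ⇒   f'(x) = 3
  g(x) = x^2 + x   ⇒   g'(x) = 2·x + 1
  lim(x→∞) f'(x)/g'(x) = lim(x→∞) (3)/(2·x + 1)
  = 0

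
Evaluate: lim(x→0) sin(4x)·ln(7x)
This is a 0·∞ indeterminate form.

Rewrite 0·∞ as a quotient (0/0 or ∞/∞ form), then apply L'Hôpital's rule:
  lim(x→0) sin(4x)·ln(7x) = 0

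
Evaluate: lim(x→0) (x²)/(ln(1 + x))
This is a 0/0 indeterminate form.

Apply L'Hôpital's rule: differentiate numerator and denominator separately.
  f(x) = x^2   ⇒   f'(x) = 2·x
  g(x) = ln(x + 1)   ⇒   g'(x) = 1/(x + 1)
  lim(x→0) f'(x)/g'(x) = lim(x→0) (2·x)/(1/(x + 1))
  = 0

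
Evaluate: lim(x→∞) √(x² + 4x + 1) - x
This is an ∞-∞ indeterminate form.

Combine fractions or rationalize to convert ∞-∞ to 0/0 form:
  lim(x→∞) √(x² + 4x + 1) - x = 2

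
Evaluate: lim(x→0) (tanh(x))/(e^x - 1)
This is a 0/0 indeterminate form.

Apply L'Hôpital's rule: differentiate numerator and denominator separately.
  f(x) = tanh(x)   ⇒   f'(x) = 1 - tanh(x)^2
  g(x) = e^(x) - 1   ⇒   g'(x) = e^(x)
  lim(x→0) f'(x)/g'(x) = lim(x→0) (1 - tanh(x)^2)/(e^(x))
  = 1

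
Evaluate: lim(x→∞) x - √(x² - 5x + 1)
This is an ∞-∞ indeterminate form.

Combine fractions or rationalize to convert ∞-∞ to 0/0 form:
  lim(x→∞) x - √(x² - 5x + 1) = 5/2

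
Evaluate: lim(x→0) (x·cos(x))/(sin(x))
This is a 0/0 indeterminate form.

Apply L'Hôpital's rule: differentiate numerator and denominator separately.
  f(x) = x·cos(x)   ⇒   f'(x) = -x·sin(x) + cos(x)
  g(x) = sin(x)   ⇒   g'(x) = cos(x)
  lim(x→0) f'(x)/g'(x) = lim(x→0) (-x·sin(x) + cos(x))/(cos(x))
  = 1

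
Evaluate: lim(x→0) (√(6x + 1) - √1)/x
This is a standard limit.

Factor or rationalize the expression:
  lim(x→0) (√(6x + 1) - √1)/x = 3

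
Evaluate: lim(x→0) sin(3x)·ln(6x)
This is a 0·∞ indeterminate form.

Rewrite 0·∞ as a quotient (0/0 or ∞/∞ form), then apply L'Hôpital's rule:
  lim(x→0) sin(3x)·ln(6x) = 0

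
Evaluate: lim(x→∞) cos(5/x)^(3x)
This is an exponential indeterminate form.

For exponential indeterminate forms, take the natural log:
  Let L = lim(x→∞) cos(5/x)^(3x)
  Then ln(L) = lim(x→∞) [exponent × ln(base)]
  Evaluate using L'Hôpital or standard limits, then exponentiate.
  L = 1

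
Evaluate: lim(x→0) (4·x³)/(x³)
This is a 0/0 indeterminate form.

Apply L'Hôpital's rule: differentiate numerator and denominator separately.
  f(x) = 4·x^3   ⇒   f'(x) = 12·x^2
  g(x) = x^3   ⇒   g'(x) = 3·x^2
  lim(x→0) f'(x)/g'(x) = lim(x→0) (12·x^2)/(3·x^2)
  = 4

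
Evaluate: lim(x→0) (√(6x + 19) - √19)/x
This is a standard limit.

Factor or rationalize the expression:
  lim(x→0) (√(6x + 19) - √19)/x = 3·sqrt(19)/19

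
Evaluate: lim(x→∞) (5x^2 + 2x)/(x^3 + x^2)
This is an ∞/∞ indeterminate form.

Apply L'Hôpital's rule: differentiate numerator and denominator separately.
  f(x) = 5·x^2 + 2·x   ⇒   f'(x) = 10·x + 2
  g(x) = x^3 + x^2   ⇒   g'(x) = 3·x^2 + 2·x
  lim(x→∞) f'(x)/g'(x) = lim(x→∞) (10·x + 2)/(3·x^2 + 2·x)
  = 0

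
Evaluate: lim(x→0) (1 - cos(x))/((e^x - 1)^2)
This is a 0/0 indeterminate form.

Apply L'Hôpital's rule: differentiate numerator and denominator separately.
  f(x) = 1 - cos(x)   ⇒   f'(x) = sin(x)
  g(x) = (e^(x) - 1)^2   ⇒   g'(x) = 2·(e^(x) - 1)·e^(x)
  lim(x→0) f'(x)/g'(x) = lim(x→0) (sin(x))/(2·(e^(x) - 1)·e^(x))
  = 1/2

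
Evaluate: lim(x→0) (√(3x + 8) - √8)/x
This is a standard limit.

Factor or rationalize the expression:
  lim(x→0) (√(3x + 8) - √8)/x = 3·sqrt(2)/8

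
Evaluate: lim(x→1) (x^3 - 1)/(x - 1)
This is a standard limit.

Factor or rationalize the expression:
  lim(x→1) (x^3 - 1)/(x - 1) = 3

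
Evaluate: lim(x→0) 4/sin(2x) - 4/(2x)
This is an ∞-∞ indeterminate form.

Combine fractions or rationalize to convert ∞-∞ to 0/0 form:
  lim(x→0) 4/sin(2x) - 4/(2x) = 0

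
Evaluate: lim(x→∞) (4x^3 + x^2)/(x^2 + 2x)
This is an ∞/∞ indeterminate form.

Apply L'Hôpital's rule: differentiate numerator and denominator separately.
  f(x) = 4·x^3 + x^2   ⇒   f'(x) = 12·x^2 + 2·x
  g(x) = x^2 + 2·x   ⇒   g'(x) = 2·x + 2
  lim(x→∞) f'(x)/g'(x) = lim(x→∞) (12·x^2 + 2·x)/(2·x + 2)
  = ∞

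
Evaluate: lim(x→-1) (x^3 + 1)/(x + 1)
This is a standard limit.

Factor or rationalize the expression:
  lim(x→-1) (x^3 + 1)/(x + 1) = 3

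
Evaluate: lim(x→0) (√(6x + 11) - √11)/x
This is a standard limit.

Factor or rationalize the expression:
  lim(x→0) (√(6x + 11) - √11)/x = 3·sqrt(11)/11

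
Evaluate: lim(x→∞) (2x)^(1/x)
This is an exponential indeterminate form.

For exponential indeterminate forms, take the natural log:
  Let L = lim(x→∞) (2x)^(1/x)
  Then ln(L) = lim(x→∞) [exponent × ln(base)]
  Evaluate using L'Hôpital or standard limits, then exponentiate.
  L = 1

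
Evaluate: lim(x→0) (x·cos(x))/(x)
This is a 0/0 indeterminate form.

Apply L'Hôpital's rule: differentiate numerator and denominator separately.
  f(x) = x·cos(x)   ⇒   f'(x) = -x·sin(x) + cos(x)
  g(x) = x   ⇒   g'(x) = 1
  lim(x→0) f'(x)/g'(x) = lim(x→0) (-x·sin(x) + cos(x))/(1)
  = 1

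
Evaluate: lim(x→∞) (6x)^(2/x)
This is an exponential indeterminate form.

For exponential indeterminate forms, take the natural log:
  Let L = lim(x→∞) (6x)^(2/x)
  Then ln(L) = lim(x→∞) [exponent × ln(base)]
  Evaluate using L'Hôpital or standard limits, then exponentiate.
  L = 1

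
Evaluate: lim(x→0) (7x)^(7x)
This is an exponential indeterminate form.

For exponential indeterminate forms, take the natural log:
  Let L = lim(x→0) (7x)^(7x)
  Then ln(L) = lim(x→0) [exponent × ln(base)]
  Evaluate using L'Hôpital or standard limits, then exponentiate.
  L = 1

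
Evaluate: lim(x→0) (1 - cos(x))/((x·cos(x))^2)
This is a 0/0 indeterminate form.

Apply L'Hôpital's rule: differentiate numerator and denominator separately.
  f(x) = 1 - cos(x)   ⇒   f'(x) = sin(x)
  g(x) = x^2·cos(x)^2   ⇒   g'(x) = -2·x^2·sin(x)·cos(x) + 2·x·cos(x)^2
  lim(x→0) f'(x)/g'(x) = lim(x→0) (sin(x))/(-2·x^2·sin(x)·cos(x) + 2·x·cos(x)^2)
  = 1/2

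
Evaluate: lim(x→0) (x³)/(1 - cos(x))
This is a 0/0 indeterminate form.

Apply L'Hôpital's rule: differentiate numerator and denominator separately.
  f(x) = x^3   ⇒   f'(x) = 3·x^2
  g(x) = 1 - cos(x)   ⇒   g'(x) = sin(x)
  lim(x→0) f'(x)/g'(x) = lim(x→0) (3·x^2)/(sin(x))
  = 0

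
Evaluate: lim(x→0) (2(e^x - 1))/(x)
This is a 0/0 indeterminate form.

Apply L'Hôpital's rule: differentiate numerator and denominator separately.
  f(x) = 2·e^(x) - 2   ⇒   f'(x) = 2·e^(x)
  g(x) = x   ⇒   g'(x) = 1
  lim(x→0) f'(x)/g'(x) = lim(x→0) (2·e^(x))/(1)
  = 2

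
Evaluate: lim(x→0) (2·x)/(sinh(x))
This is a 0/0 indeterminate form.

Apply L'Hôpital's rule: differentiate numerator and denominator separately.
  f(x) = 2·x   ⇒   f'(x) = 2
  g(x) = sinh(x)   ⇒   g'(x) = cosh(x)
  lim(x→0) f'(x)/g'(x) = lim(x→0) (2)/(cosh(x))
  = 2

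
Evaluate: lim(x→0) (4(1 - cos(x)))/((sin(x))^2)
This is a 0/0 indeterminate form.

Apply L'Hôpital's rule: differentiate numerator and denominator separately.
  f(x) = 4 - 4·cos(x)   ⇒   f'(x) = 4·sin(x)
  g(x) = sin(x)^2   ⇒   g'(x) = 2·sin(x)·cos(x)
  lim(x→0) f'(x)/g'(x) = lim(x→0) (4·sin(x))/(2·sin(x)·cos(x))
  = 2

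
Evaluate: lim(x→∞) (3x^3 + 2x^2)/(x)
This is an ∞/∞ indeterminate form.

Apply L'Hôpital's rule: differentiate numerator and denominator separately.
  f(x) = 3·x^3 + 2·x^2   ⇒   f'(x) = 9·x^2 + 4·x
  g(x) = x   ⇒   g'(x) = 1
  lim(x→∞) f'(x)/g'(x) = lim(x→∞) (9·x^2 + 4·x)/(1)
  = ∞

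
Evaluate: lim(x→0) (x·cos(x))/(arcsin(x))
This is a 0/0 indeterminate form.

Apply L'Hôpital's rule: differentiate numerator and denominator separately.
  f(x) = x·cos(x)   ⇒   f'(x) = -x·sin(x) + cos(x)
  g(x) = asin(x)   ⇒   g'(x) = 1/sqrt(1 - x^2)
  lim(x→0) f'(x)/g'(x) = lim(x→0) (-x·sin(x) + cos(x))/(1/sqrt(1 - x^2))
  = 1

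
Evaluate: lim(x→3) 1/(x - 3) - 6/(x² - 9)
This is an ∞-∞ indeterminate form.

Combine fractions or rationalize to convert ∞-∞ to 0/0 form:
  lim(x→3) 1/(x - 3) - 6/(x² - 9) = 1/6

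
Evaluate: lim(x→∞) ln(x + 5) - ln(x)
This is an ∞-∞ indeterminate form.

Combine fractions or rationalize to convert ∞-∞ to 0/0 form:
  lim(x→∞) ln(x + 5) - ln(x) = 0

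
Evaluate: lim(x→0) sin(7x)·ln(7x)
This is a 0·∞ indeterminate form.

Rewrite 0·∞ as a quotient (0/0 or ∞/∞ form), then apply L'Hôpital's rule:
  lim(x→0) sin(7x)·ln(7x) = 0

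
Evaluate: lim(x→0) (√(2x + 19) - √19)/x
This is a standard limit.

Factor or rationalize the expression:
  lim(x→0) (√(2x + 19) - √19)/x = sqrt(19)/19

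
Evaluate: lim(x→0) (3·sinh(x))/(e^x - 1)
This is a 0/0 indeterminate form.

Apply L'Hôpital's rule: differentiate numerator and denominator separately.
  f(x) = 3·sinh(x)   ⇒   f'(x) = 3·cosh(x)
  g(x) = e^(x) - 1   ⇒   g'(x) = e^(x)
  lim(x→0) f'(x)/g'(x) = lim(x→0) (3·cosh(x))/(e^(x))
  = 3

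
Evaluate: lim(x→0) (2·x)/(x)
This is a 0/0 indeterminate form.

Apply L'Hôpital's rule: differentiate numerator and denominator separately.
  f(x) = 2·x   ⇒   f'(x) = 2
  g(x) = x   ⇒   g'(x) = 1
  lim(x→0) f'(x)/g'(x) = lim(x→0) (2)/(1)
  = 2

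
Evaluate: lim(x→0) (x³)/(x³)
This is a 0/0 indeterminate form.

Apply L'Hôpital's rule: differentiate numerator and denominator separately.
  f(x) = x^3   ⇒   f'(x) = 3·x^2
  g(x) = x^3   ⇒   g'(x) = 3·x^2
  lim(x→0) f'(x)/g'(x) = lim(x→0) (3·x^2)/(3·x^2)
  = 1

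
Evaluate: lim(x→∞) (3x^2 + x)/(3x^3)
This is an ∞/∞ indeterminate form.

Apply L'Hôpital's rule: differentiate numerator and denominator separately.
  f(x) = 3·x^2 + x   ⇒   f'(x) = 6·x + 1
  g(x) = 3·x^3   ⇒   g'(x) = 9·x^2
  lim(x→∞) f'(x)/g'(x) = lim(x→∞) (6·x + 1)/(9·x^2)
  = 0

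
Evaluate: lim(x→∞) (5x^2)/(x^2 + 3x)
This is an ∞/∞ indeterminate form.

Apply L'Hôpital's rule: differentiate numerator and denominator separately.
  f(x) = 5·x^2   ⇒   f'(x) = 10·x
  g(x) = x^2 + 3·x   ⇒   g'(x) = 2·x + 3
  lim(x→∞) f'(x)/g'(x) = lim(x→∞) (10·x)/(2·x + 3)
  = 5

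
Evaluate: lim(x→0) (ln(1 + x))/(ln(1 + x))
This is a 0/0 indeterminate form.

Apply L'Hôpital's rule: differentiate numerator and denominator separately.
  f(x) = ln(x + 1)   ⇒   f'(x) = 1/(x + 1)
  g(x) = ln(x + 1)   ⇒   g'(x) = 1/(x + 1)
  lim(x→0) f'(x)/g'(x) = lim(x→0) (1/(x + 1))/(1/(x + 1))
  = 1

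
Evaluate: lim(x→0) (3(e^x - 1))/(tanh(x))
This is a 0/0 indeterminate form.

Apply L'Hôpital's rule: differentiate numerator and denominator separately.
  f(x) = 3·e^(x) - 3   ⇒   f'(x) = 3·e^(x)
  g(x) = tanh(x)   ⇒   g'(x) = 1 - tanh(x)^2
  lim(x→0) f'(x)/g'(x) = lim(x→0) (3·e^(x))/(1 - tanh(x)^2)
  = 3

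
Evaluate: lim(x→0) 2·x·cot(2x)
This is a 0·∞ indeterminate form.

Rewrite 0·∞ as a quotient (0/0 or ∞/∞ form), then apply L'Hôpital's rule:
  lim(x→0) 2·x·cot(2x) = 1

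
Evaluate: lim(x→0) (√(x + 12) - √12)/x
This is a standard limit.

Factor or rationalize the expression:
  lim(x→0) (√(x + 12) - √12)/x = sqrt(3)/12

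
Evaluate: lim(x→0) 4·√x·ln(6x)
This is a 0·∞ indeterminate form.

Rewrite 0·∞ as a quotient (0/0 or ∞/∞ form), then apply L'Hôpital's rule:
  lim(x→0) 4·√x·ln(6x) = 0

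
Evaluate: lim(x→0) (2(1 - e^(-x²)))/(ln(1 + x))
This is a 0/0 indeterminate form.

Apply L'Hôpital's rule: differentiate numerator and denominator separately.
  f(x) = 2 - 2·e^(-x^2)   ⇒   f'(x) = 4·x·e^(-x^2)
  g(x) = ln(x + 1)   ⇒   g'(x) = 1/(x + 1)
  lim(x→0) f'(x)/g'(x) = lim(x→0) (4·x·e^(-x^2))/(1/(x + 1))
  = 0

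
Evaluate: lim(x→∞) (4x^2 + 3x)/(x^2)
This is an ∞/∞ indeterminate form.

Apply L'Hôpital's rule: differentiate numerator and denominator separately.
  f(x) = 4·x^2 + 3·x   ⇒   f'(x) = 8·x + 3
  g(x) = x^2   ⇒   g'(x) = 2·x
  lim(x→∞) f'(x)/g'(x) = lim(x→∞) (8·x + 3)/(2·x)
  = 4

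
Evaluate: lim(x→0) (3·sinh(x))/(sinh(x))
This is a 0/0 indeterminate form.

Apply L'Hôpital's rule: differentiate numerator and denominator separately.
  f(x) = 3·sinh(x)   ⇒   f'(x) = 3·cosh(x)
  g(x) = sinh(x)   ⇒   g'(x) = cosh(x)
  lim(x→0) f'(x)/g'(x) = lim(x→0) (3·cosh(x))/(cosh(x))
  = 3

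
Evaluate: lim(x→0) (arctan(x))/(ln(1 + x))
This is a 0/0 indeterminate form.

Apply L'Hôpital's rule: differentiate numerator and denominator separately.
  f(x) = atan(x)   ⇒   f'(x) = 1/(x^2 + 1)
  g(x) = ln(x + 1)   ⇒   g'(x) = 1/(x + 1)
  lim(x→0) f'(x)/g'(x) = lim(x→0) (1/(x^2 + 1))/(1/(x + 1))
  = 1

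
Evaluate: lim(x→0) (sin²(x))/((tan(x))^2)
This is a 0/0 indeterminate form.

Apply L'Hôpital's rule: differentiate numerator and denominator separately.
  f(x) = sin(x)^2   ⇒   f'(x) = 2·sin(x)·cos(x)
  g(x) = tan(x)^2   ⇒   g'(x) = (2·tan(x)^2 + 2)·tan(x)
  lim(x→0) f'(x)/g'(x) = lim(x→0) (2·sin(x)·cos(x))/((2·tan(x)^2 + 2)·tan(x))
  = 1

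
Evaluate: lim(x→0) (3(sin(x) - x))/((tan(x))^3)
This is a 0/0 indeterminate form.

Apply L'Hôpital's rule: differentiate numerator and denominator separately.
  f(x) = -3·x + 3·sin(x)   ⇒   f'(x) = 3·cos(x) - 3
  g(x) = tan(x)^3   ⇒   g'(x) = (3·tan(x)^2 + 3)·tan(x)^2
  lim(x→0) f'(x)/g'(x) = lim(x→0) (3·cos(x) - 3)/((3·tan(x)^2 + 3)·tan(x)^2)
  = -1/2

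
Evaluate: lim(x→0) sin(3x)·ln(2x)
This is a 0·∞ indeterminate form.

Rewrite 0·∞ as a quotient (0/0 or ∞/∞ form), then apply L'Hôpital's rule:
  lim(x→0) sin(3x)·ln(2x) = 0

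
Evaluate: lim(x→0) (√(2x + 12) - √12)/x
This is a standard limit.

Factor or rationalize the expression:
  lim(x→0) (√(2x + 12) - √12)/x = sqrt(3)/6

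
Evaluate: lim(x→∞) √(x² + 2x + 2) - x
This is an ∞-∞ indeterminate form.

Combine fractions or rationalize to convert ∞-∞ to 0/0 form:
  lim(x→∞) √(x² + 2x + 2) - x = 1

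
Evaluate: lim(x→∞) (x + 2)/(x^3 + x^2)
This is an ∞/∞ indeterminate form.

Apply L'Hôpital's rule: differentiate numerator and denominator separately.
  f(x) = x + 2   ⇒   f'(x) = 1
  g(x) = x^3 + x^2   ⇒   g'(x) = 3·x^2 + 2·x
  lim(x→∞) f'(x)/g'(x) = lim(x→∞) (1)/(3·x^2 + 2·x)
  = 0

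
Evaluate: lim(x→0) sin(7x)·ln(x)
This is a 0·∞ indeterminate form.

Rewrite 0·∞ as a quotient (0/0 or ∞/∞ form), then apply L'Hôpital's rule:
  lim(x→0) sin(7x)·ln(x) = 0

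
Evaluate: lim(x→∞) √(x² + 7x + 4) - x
This is an ∞-∞ indeterminate form.

Combine fractions or rationalize to convert ∞-∞ to 0/0 form:
  lim(x→∞) √(x² + 7x + 4) - x = 7/2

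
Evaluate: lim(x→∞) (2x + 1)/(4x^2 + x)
This is an ∞/∞ indeterminate form.

Apply L'Hôpital's rule: differentiate numerator and denominator separately.
  f(x) = 2·x + 1   ⇒   f'(x) = 2
  g(x) = 4·x^2 + x   ⇒   g'(x) = 8·x + 1
  lim(x→∞) f'(x)/g'(x) = lim(x→∞) (2)/(8·x + 1)
  = 0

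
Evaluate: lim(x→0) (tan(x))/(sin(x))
This is a 0/0 indeterminate form.

Apply L'Hôpital's rule: differentiate numerator and denominator separately.
  f(x) = tan(x)   ⇒   f'(x) = tan(x)^2 + 1
  g(x) = sin(x)   ⇒   g'(x) = cos(x)
  lim(x→0) f'(x)/g'(x) = lim(x→0) (tan(x)^2 + 1)/(cos(x))
  = 1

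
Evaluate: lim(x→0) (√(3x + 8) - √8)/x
This is a standard limit.

Factor or rationalize the expression:
  lim(x→0) (√(3x + 8) - √8)/x = 3·sqrt(2)/8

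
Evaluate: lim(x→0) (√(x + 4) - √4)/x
This is a standard limit.

Factor or rationalize the expression:
  lim(x→0) (√(x + 4) - √4)/x = 1/4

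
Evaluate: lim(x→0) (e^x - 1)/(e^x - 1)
This is a 0/0 indeterminate form.

Apply L'Hôpital's rule: differentiate numerator and denominator separately.
  f(x) = e^(x) - 1   ⇒   f'(x) = e^(x)
  g(x) = e^(x) - 1   ⇒   g'(x) = e^(x)
  lim(x→0) f'(x)/g'(x) = lim(x→0) (e^(x))/(e^(x))
  = 1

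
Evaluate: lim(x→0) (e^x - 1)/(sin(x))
This is a 0/0 indeterminate form.

Apply L'Hôpital's rule: differentiate numerator and denominator separately.
  f(x) = e^(x) - 1   ⇒   f'(x) = e^(x)
  g(x) = sin(x)   ⇒   g'(x) = cos(x)
  lim(x→0) f'(x)/g'(x) = lim(x→0) (e^(x))/(cos(x))
  = 1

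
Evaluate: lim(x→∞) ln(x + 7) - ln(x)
This is an ∞-∞ indeterminate form.

Combine fractions or rationalize to convert ∞-∞ to 0/0 form:
  lim(x→∞) ln(x + 7) - ln(x) = 0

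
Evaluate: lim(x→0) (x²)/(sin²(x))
This is a 0/0 indeterminate form.

Apply L'Hôpital's rule: differentiate numerator and denominator separately.
  f(x) = x^2   ⇒   f'(x) = 2·x
  g(x) = sin(x)^2   ⇒   g'(x) = 2·sin(x)·cos(x)
  lim(x→0) f'(x)/g'(x) = lim(x→0) (2·x)/(2·sin(x)·cos(x))
  = 1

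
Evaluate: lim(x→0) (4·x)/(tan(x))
This is a 0/0 indeterminate form.

Apply L'Hôpital's rule: differentiate numerator and denominator separately.
  f(x) = 4·x   ⇒   f'(x) = 4
  g(x) = tan(x)   ⇒   g'(x) = tan(x)^2 + 1
  lim(x→0) f'(x)/g'(x) = lim(x→0) (4)/(tan(x)^2 + 1)
  = 4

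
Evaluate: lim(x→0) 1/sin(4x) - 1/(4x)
This is an ∞-∞ indeterminate form.

Combine fractions or rationalize to convert ∞-∞ to 0/0 form:
  lim(x→0) 1/sin(4x) - 1/(4x) = 0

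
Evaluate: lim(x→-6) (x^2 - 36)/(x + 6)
This is a standard limit.

Factor or rationalize the expression:
  lim(x→-6) (x^2 - 36)/(x + 6) = -12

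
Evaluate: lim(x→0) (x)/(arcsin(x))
This is a 0/0 indeterminate form.

Apply L'Hôpital's rule: differentiate numerator and denominator separately.
  f(x) = x   ⇒   f'(x) = 1
  g(x) = asin(x)   ⇒   g'(x) = 1/sqrt(1 - x^2)
  lim(x→0) f'(x)/g'(x) = lim(x→0) (1)/(1/sqrt(1 - x^2))
  = 1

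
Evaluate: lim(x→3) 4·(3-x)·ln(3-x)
This is a 0·∞ indeterminate form.

Rewrite 0·∞ as a quotient (0/0 or ∞/∞ form), then apply L'Hôpital's rule:
  lim(x→3) 4·(3-x)·ln(3-x) = 0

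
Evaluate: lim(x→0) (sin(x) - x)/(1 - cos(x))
This is a 0/0 indeterminate form.

Apply L'Hôpital's rule: differentiate numerator and denominator separately.
  f(x) = -x + sin(x)   ⇒   f'(x) = cos(x) - 1
  g(x) = 1 - cos(x)   ⇒   g'(x) = sin(x)
  lim(x→0) f'(x)/g'(x) = lim(x→0) (cos(x) - 1)/(sin(x))
  = 0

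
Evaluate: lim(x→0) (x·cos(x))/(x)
This is a 0/0 indeterminate form.

Apply L'Hôpital's rule: differentiate numerator and denominator separately.
  f(x) = x·cos(x)   ⇒   f'(x) = -x·sin(x) + cos(x)
  g(x) = x   ⇒   g'(x) = 1
  lim(x→0) f'(x)/g'(x) = lim(x→0) (-x·sin(x) + cos(x))/(1)
  = 1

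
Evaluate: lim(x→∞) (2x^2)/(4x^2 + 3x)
This is an ∞/∞ indeterminate form.

Apply L'Hôpital's rule: differentiate numerator and denominator separately.
  f(x) = 2·x^2   ⇒   f'(x) = 4·x
  g(x) = 4·x^2 + 3·x   ⇒   g'(x) = 8·x + 3
  lim(x→∞) f'(x)/g'(x) = lim(x→∞) (4·x)/(8·x + 3)
  = 1/2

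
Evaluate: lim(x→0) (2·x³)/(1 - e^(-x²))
This is a 0/0 indeterminate form.

Apply L'Hôpital's rule: differentiate numerator and denominator separately.
  f(x) = 2·x^3   ⇒   f'(x) = 6·x^2
  g(x) = 1 - e^(-x^2)   ⇒   g'(x) = 2·x·e^(-x^2)
  lim(x→0) f'(x)/g'(x) = lim(x→0) (6·x^2)/(2·x·e^(-x^2))
  = 0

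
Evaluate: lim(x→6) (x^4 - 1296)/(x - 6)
This is a standard limit.

Factor or rationalize the expression:
  lim(x→6) (x^4 - 1296)/(x - 6) = 864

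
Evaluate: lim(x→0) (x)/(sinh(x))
This is a 0/0 indeterminate form.

Apply L'Hôpital's rule: differentiate numerator and denominator separately.
  f(x) = x   ⇒   f'(x) = 1
  g(x) = sinh(x)   ⇒   g'(x) = cosh(x)
  lim(x→0) f'(x)/g'(x) = lim(x→0) (1)/(cosh(x))
  = 1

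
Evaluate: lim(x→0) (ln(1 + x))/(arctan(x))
This is a 0/0 indeterminate form.

Apply L'Hôpital's rule: differentiate numerator and denominator separately.
  f(x) = ln(x + 1)   ⇒   f'(x) = 1/(x + 1)
  g(x) = atan(x)   ⇒   g'(x) = 1/(x^2 + 1)
  lim(x→0) f'(x)/g'(x) = lim(x→0) (1/(x + 1))/(1/(x^2 + 1))
  = 1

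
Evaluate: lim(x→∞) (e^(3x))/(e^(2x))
This is an ∞/∞ indeterminate form.

Apply L'Hôpital's rule: differentiate numerator and denominator separately.
  f(x) = e^(3·x)   ⇒   f'(x) = 3·e^(3·x)
  g(x) = e^(2·x)   ⇒   g'(x) = 2·e^(2·x)
  lim(x→∞) f'(x)/g'(x) = lim(x→∞) (3·e^(3·x))/(2·e^(2·x))
  = ∞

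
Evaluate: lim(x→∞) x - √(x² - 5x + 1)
This is an ∞-∞ indeterminate form.

Combine fractions or rationalize to convert ∞-∞ to 0/0 form:
  lim(x→∞) x - √(x² - 5x + 1) = 5/2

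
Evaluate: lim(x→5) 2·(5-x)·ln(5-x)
This is a 0·∞ indeterminate form.

Rewrite 0·∞ as a quotient (0/0 or ∞/∞ form), then apply L'Hôpital's rule:
  lim(x→5) 2·(5-x)·ln(5-x) = 0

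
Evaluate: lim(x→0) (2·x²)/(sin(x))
This is a 0/0 indeterminate form.

Apply L'Hôpital's rule: differentiate numerator and denominator separately.
  f(x) = 2·x^2   ⇒   f'(x) = 4·x
  g(x) = sin(x)   ⇒   g'(x) = cos(x)
  lim(x→0) f'(x)/g'(x) = lim(x→0) (4·x)/(cos(x))
  = 0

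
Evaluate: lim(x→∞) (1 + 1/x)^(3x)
This is an exponential indeterminate form.

For exponential indeterminate forms, take the natural log:
  Let L = lim(x→∞) (1 + 1/x)^(3x)
  Then ln(L) = lim(x→∞) [exponent × ln(base)]
  Evaluate using L'Hôpital or standard limits, then exponentiate.
  L = e^(3)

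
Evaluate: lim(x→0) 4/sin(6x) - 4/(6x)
This is an ∞-∞ indeterminate form.

Combine fractions or rationalize to convert ∞-∞ to 0/0 form:
  lim(x→0) 4/sin(6x) - 4/(6x) = 0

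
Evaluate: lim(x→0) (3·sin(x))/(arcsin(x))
This is a 0/0 indeterminate form.

Apply L'Hôpital's rule: differentiate numerator and denominator separately.
  f(x) = 3·sin(x)   ⇒   f'(x) = 3·cos(x)
  g(x) = asin(x)   ⇒   g'(x) = 1/sqrt(1 - x^2)
  lim(x→0) f'(x)/g'(x) = lim(x→0) (3·cos(x))/(1/sqrt(1 - x^2))
  = 3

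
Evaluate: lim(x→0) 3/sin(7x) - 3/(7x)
This is an ∞-∞ indeterminate form.

Combine fractions or rationalize to convert ∞-∞ to 0/0 form:
  lim(x→0) 3/sin(7x) - 3/(7x) = 0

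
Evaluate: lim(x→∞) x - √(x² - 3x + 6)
This is an ∞-∞ indeterminate form.

Combine fractions or rationalize to convert ∞-∞ to 0/0 form:
  lim(x→∞) x - √(x² - 3x + 6) = 3/2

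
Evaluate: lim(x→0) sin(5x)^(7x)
This is an exponential indeterminate form.

For exponential indeterminate forms, take the natural log:
  Let L = lim(x→0) sin(5x)^(7x)
  Then ln(L) = lim(x→0) [exponent × ln(base)]
  Evaluate using L'Hôpital or standard limits, then exponentiate.
  L = 1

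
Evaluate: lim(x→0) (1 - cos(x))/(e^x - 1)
This is a 0/0 indeterminate form.

Apply L'Hôpital's rule: differentiate numerator and denominator separately.
  f(x) = 1 - cos(x)   ⇒   f'(x) = sin(x)
  g(x) = e^(x) - 1   ⇒   g'(x) = e^(x)
  lim(x→0) f'(x)/g'(x) = lim(x→0) (sin(x))/(e^(x))
  = 0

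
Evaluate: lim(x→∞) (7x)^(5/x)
This is an exponential indeterminate form.

For exponential indeterminate forms, take the natural log:
  Let L = lim(x→∞) (7x)^(5/x)
  Then ln(L) = lim(x→∞) [exponent × ln(base)]
  Evaluate using L'Hôpital or standard limits, then exponentiate.
  L = 1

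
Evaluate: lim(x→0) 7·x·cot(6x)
This is a 0·∞ indeterminate form.

Rewrite 0·∞ as a quotient (0/0 or ∞/∞ form), then apply L'Hôpital's rule:
  lim(x→0) 7·x·cot(6x) = 7/6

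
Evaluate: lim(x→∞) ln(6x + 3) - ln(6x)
This is an ∞-∞ indeterminate form.

Combine fractions or rationalize to convert ∞-∞ to 0/0 form:
  lim(x→∞) ln(6x + 3) - ln(6x) = 0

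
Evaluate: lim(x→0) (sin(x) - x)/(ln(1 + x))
This is a 0/0 indeterminate form.

Apply L'Hôpital's rule: differentiate numerator and denominator separately.
  f(x) = -x + sin(x)   ⇒   f'(x) = cos(x) - 1
  g(x) = ln(x + 1)   ⇒   g'(x) = 1/(x + 1)
  lim(x→0) f'(x)/g'(x) = lim(x→0) (cos(x) - 1)/(1/(x + 1))
  = 0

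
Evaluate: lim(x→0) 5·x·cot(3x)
This is a 0·∞ indeterminate form.

Rewrite 0·∞ as a quotient (0/0 or ∞/∞ form), then apply L'Hôpital's rule:
  lim(x→0) 5·x·cot(3x) = 5/3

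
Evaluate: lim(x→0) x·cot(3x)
This is a 0·∞ indeterminate form.

Rewrite 0·∞ as a quotient (0/0 or ∞/∞ form), then apply L'Hôpital's rule:
  lim(x→0) x·cot(3x) = 1/3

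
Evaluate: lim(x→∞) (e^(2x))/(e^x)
This is an ∞/∞ indeterminate form.

Apply L'Hôpital's rule: differentiate numerator and denominator separately.
  f(x) = e^(2·x)   ⇒   f'(x) = 2·e^(2·x)
  g(x) = e^(x)   ⇒   g'(x) = e^(x)
  lim(x→∞) f'(x)/g'(x) = lim(x→∞) (2·e^(2·x))/(e^(x))
  = ∞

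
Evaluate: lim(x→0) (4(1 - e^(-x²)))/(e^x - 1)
This is a 0/0 indeterminate form.

Apply L'Hôpital's rule: differentiate numerator and denominator separately.
  f(x) = 4 - 4·e^(-x^2)   ⇒   f'(x) = 8·x·e^(-x^2)
  g(x) = e^(x) - 1   ⇒   g'(x) = e^(x)
  lim(x→0) f'(x)/g'(x) = lim(x→0) (8·x·e^(-x^2))/(e^(x))
  = 0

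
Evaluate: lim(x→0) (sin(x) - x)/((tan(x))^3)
This is a 0/0 indeterminate form.

Apply L'Hôpital's rule: differentiate numerator and denominator separately.
  f(x) = -x + sin(x)   ⇒   f'(x) = cos(x) - 1
  g(x) = tan(x)^3   ⇒   g'(x) = (3·tan(x)^2 + 3)·tan(x)^2
  lim(x→0) f'(x)/g'(x) = lim(x→0) (cos(x) - 1)/((3·tan(x)^2 + 3)·tan(x)^2)
  = -1/6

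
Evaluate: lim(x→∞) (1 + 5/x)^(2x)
This is an exponential indeterminate form.

For exponential indeterminate forms, take the natural log:
  Let L = lim(x→∞) (1 + 5/x)^(2x)
  Then ln(L) = lim(x→∞) [exponent × ln(base)]
  Evaluate using L'Hôpital or standard limits, then exponentiate.
  L = e^(10)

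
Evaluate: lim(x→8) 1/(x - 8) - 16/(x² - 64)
This is an ∞-∞ indeterminate form.

Combine fractions or rationalize to convert ∞-∞ to 0/0 form:
  lim(x→8) 1/(x - 8) - 16/(x² - 64) = 1/16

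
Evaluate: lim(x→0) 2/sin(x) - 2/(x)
This is an ∞-∞ indeterminate form.

Combine fractions or rationalize to convert ∞-∞ to 0/0 form:
  lim(x→0) 2/sin(x) - 2/(x) = 0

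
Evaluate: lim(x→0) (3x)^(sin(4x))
This is an exponential indeterminate form.

For exponential indeterminate forms, take the natural log:
  Let L = lim(x→0) (3x)^(sin(4x))
  Then ln(L) = lim(x→0) [exponent × ln(base)]
  Evaluate using L'Hôpital or standard limits, then exponentiate.
  L = 1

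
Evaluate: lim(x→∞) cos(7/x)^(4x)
This is an exponential indeterminate form.

For exponential indeterminate forms, take the natural log:
  Let L = lim(x→∞) cos(7/x)^(4x)
  Then ln(L) = lim(x→∞) [exponent × ln(base)]
  Evaluate using L'Hôpital or standard limits, then exponentiate.
  L = 1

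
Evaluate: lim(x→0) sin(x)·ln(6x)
This is a 0·∞ indeterminate form.

Rewrite 0·∞ as a quotient (0/0 or ∞/∞ form), then apply L'Hôpital's rule:
  lim(x→0) sin(x)·ln(6x) = 0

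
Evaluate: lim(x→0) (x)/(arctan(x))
This is a 0/0 indeterminate form.

Apply L'Hôpital's rule: differentiate numerator and denominator separately.
  f(x) = x   ⇒   f'(x) = 1
  g(x) = atan(x)   ⇒   g'(x) = 1/(x^2 + 1)
  lim(x→0) f'(x)/g'(x) = lim(x→0) (1)/(1/(x^2 + 1))
  = 1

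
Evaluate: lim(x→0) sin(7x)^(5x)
This is an exponential indeterminate form.

For exponential indeterminate forms, take the natural log:
  Let L = lim(x→0) sin(7x)^(5x)
  Then ln(L) = lim(x→0) [exponent × ln(base)]
  Evaluate using L'Hôpital or standard limits, then exponentiate.
  L = 1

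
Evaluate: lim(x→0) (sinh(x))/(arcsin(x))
This is a 0/0 indeterminate form.

Apply L'Hôpital's rule: differentiate numerator and denominator separately.
  f(x) = sinh(x)   ⇒   f'(x) = cosh(x)
  g(x) = asin(x)   ⇒   g'(x) = 1/sqrt(1 - x^2)
  lim(x→0) f'(x)/g'(x) = lim(x→0) (cosh(x))/(1/sqrt(1 - x^2))
  = 1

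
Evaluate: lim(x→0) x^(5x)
This is an exponential indeterminate form.

For exponential indeterminate forms, take the natural log:
  Let L = lim(x→0) x^(5x)
  Then ln(L) = lim(x→0) [exponent × ln(base)]
  Evaluate using L'Hôpital or standard limits, then exponentiate.
  L = 1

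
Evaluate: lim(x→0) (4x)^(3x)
This is an exponential indeterminate form.

For exponential indeterminate forms, take the natural log:
  Let L = lim(x→0) (4x)^(3x)
  Then ln(L) = lim(x→0) [exponent × ln(base)]
  Evaluate using L'Hôpital or standard limits, then exponentiate.
  L = 1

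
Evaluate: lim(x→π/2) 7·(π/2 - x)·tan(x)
This is a 0·∞ indeterminate form.

Rewrite 0·∞ as a quotient (0/0 or ∞/∞ form), then apply L'Hôpital's rule:
  lim(x→π/2) 7·(π/2 - x)·tan(x) = 7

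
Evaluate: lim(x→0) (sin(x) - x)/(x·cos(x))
This is a 0/0 indeterminate form.

Apply L'Hôpital's rule: differentiate numerator and denominator separately.
  f(x) = -x + sin(x)   ⇒   f'(x) = cos(x) - 1
  g(x) = x·cos(x)   ⇒   g'(x) = -x·sin(x) + cos(x)
  lim(x→0) f'(x)/g'(x) = lim(x→0) (cos(x) - 1)/(-x·sin(x) + cos(x))
  = 0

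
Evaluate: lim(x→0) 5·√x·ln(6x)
This is a 0·∞ indeterminate form.

Rewrite 0·∞ as a quotient (0/0 or ∞/∞ form), then apply L'Hôpital's rule:
  lim(x→0) 5·√x·ln(6x) = 0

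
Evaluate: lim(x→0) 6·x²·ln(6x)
This is a 0·∞ indeterminate form.

Rewrite 0·∞ as a quotient (0/0 or ∞/∞ form), then apply L'Hôpital's rule:
  lim(x→0) 6·x²·ln(6x) = 0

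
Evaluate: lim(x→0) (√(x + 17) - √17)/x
This is a standard limit.

Factor or rationalize the expression:
  lim(x→0) (√(x + 17) - √17)/x = sqrt(17)/34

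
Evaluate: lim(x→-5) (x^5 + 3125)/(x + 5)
This is a standard limit.

Factor or rationalize the expression:
  lim(x→-5) (x^5 + 3125)/(x + 5) = 3125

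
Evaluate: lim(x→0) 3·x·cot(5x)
This is a 0·∞ indeterminate form.

Rewrite 0·∞ as a quotient (0/0 or ∞/∞ form), then apply L'Hôpital's rule:
  lim(x→0) 3·x·cot(5x) = 3/5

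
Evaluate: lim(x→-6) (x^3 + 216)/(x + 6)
This is a standard limit.

Factor or rationalize the expression:
  lim(x→-6) (x^3 + 216)/(x + 6) = 108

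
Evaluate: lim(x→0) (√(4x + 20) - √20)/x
This is a standard limit.

Factor or rationalize the expression:
  lim(x→0) (√(4x + 20) - √20)/x = sqrt(5)/5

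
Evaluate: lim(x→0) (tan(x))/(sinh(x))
This is a 0/0 indeterminate form.

Apply L'Hôpital's rule: differentiate numerator and denominator separately.
  f(x) = tan(x)   ⇒   f'(x) = tan(x)^2 + 1
  g(x) = sinh(x)   ⇒   g'(x) = cosh(x)
  lim(x→0) f'(x)/g'(x) = lim(x→0) (tan(x)^2 + 1)/(cosh(x))
  = 1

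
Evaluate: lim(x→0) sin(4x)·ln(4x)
This is a 0·∞ indeterminate form.

Rewrite 0·∞ as a quotient (0/0 or ∞/∞ form), then apply L'Hôpital's rule:
  lim(x→0) sin(4x)·ln(4x) = 0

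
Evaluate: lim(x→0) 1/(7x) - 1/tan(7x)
This is an ∞-∞ indeterminate form.

Combine fractions or rationalize to convert ∞-∞ to 0/0 form:
  lim(x→0) 1/(7x) - 1/tan(7x) = 0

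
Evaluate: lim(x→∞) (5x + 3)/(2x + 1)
This is an ∞/∞ indeterminate form.

Apply L'Hôpital's rule: differentiate numerator and denominator separately.
  f(x) = 5·x + 3   ⇒   f'(x) = 5
  g(x) = 2·x + 1   ⇒   g'(x) = 2
  lim(x→∞) f'(x)/g'(x) = lim(x→∞) (5)/(2)
  = 5/2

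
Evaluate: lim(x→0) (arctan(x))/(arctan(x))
This is a 0/0 indeterminate form.

Apply L'Hôpital's rule: differentiate numerator and denominator separately.
  f(x) = atan(x)   ⇒   f'(x) = 1/(x^2 + 1)
  g(x) = atan(x)   ⇒   g'(x) = 1/(x^2 + 1)
  lim(x→0) f'(x)/g'(x) = lim(x→0) (1/(x^2 + 1))/(1/(x^2 + 1))
  = 1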